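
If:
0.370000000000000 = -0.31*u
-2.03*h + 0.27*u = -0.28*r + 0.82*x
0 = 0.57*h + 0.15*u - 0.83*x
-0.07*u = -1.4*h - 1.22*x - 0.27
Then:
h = -0.04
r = 0.15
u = -1.19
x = -0.24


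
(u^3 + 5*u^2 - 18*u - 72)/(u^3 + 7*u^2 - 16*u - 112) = (u^2 + 9*u + 18)/(u^2 + 11*u + 28)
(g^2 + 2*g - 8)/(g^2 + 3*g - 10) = (g + 4)/(g + 5)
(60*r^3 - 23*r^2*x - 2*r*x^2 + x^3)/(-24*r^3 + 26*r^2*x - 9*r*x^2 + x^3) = (5*r + x)/(-2*r + x)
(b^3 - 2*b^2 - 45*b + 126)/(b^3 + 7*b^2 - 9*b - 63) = (b - 6)/(b + 3)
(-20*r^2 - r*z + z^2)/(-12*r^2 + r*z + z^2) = (-5*r + z)/(-3*r + z)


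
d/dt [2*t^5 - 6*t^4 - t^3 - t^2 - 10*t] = 10*t^4 - 24*t^3 - 3*t^2 - 2*t - 10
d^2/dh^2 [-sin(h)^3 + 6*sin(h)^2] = 9*sin(h)^3 - 24*sin(h)^2 - 6*sin(h) + 12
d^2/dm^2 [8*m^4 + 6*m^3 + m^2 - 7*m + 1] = 96*m^2 + 36*m + 2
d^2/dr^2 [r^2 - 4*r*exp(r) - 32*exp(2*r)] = -4*r*exp(r) - 128*exp(2*r) - 8*exp(r) + 2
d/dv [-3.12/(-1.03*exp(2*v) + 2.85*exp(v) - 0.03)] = (8.892 - 6.4272*exp(v))*exp(v)/(1.03*exp(2*v) - 2.85*exp(v) + 0.03)^2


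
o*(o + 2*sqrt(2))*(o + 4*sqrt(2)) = o^3 + 6*sqrt(2)*o^2 + 16*o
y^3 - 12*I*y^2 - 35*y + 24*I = (y - 8*I)*(y - 3*I)*(y - I)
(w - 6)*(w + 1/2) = w^2 - 11*w/2 - 3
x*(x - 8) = x^2 - 8*x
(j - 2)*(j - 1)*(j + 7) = j^3 + 4*j^2 - 19*j + 14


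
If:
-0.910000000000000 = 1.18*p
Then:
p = -0.77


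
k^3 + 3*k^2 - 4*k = k*(k - 1)*(k + 4)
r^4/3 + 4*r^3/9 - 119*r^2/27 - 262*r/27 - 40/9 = (r/3 + 1)*(r - 4)*(r + 2/3)*(r + 5/3)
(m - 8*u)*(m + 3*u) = m^2 - 5*m*u - 24*u^2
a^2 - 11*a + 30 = (a - 6)*(a - 5)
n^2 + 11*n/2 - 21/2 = (n - 3/2)*(n + 7)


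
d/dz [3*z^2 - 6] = 6*z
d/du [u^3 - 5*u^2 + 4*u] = 3*u^2 - 10*u + 4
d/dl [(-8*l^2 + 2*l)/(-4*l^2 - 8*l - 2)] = (18*l^2 + 8*l - 1)/(4*l^4 + 16*l^3 + 20*l^2 + 8*l + 1)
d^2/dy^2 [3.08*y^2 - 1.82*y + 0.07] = 6.16000000000000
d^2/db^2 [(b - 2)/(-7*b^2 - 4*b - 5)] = 2*(-4*(b - 2)*(7*b + 2)^2 + (21*b - 10)*(7*b^2 + 4*b + 5))/(7*b^2 + 4*b + 5)^3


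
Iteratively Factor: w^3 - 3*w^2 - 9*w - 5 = (w + 1)*(w^2 - 4*w - 5) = (w + 1)^2*(w - 5)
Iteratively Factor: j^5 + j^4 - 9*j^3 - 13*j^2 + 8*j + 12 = (j + 2)*(j^4 - j^3 - 7*j^2 + j + 6) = (j - 3)*(j + 2)*(j^3 + 2*j^2 - j - 2) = (j - 3)*(j + 2)^2*(j^2 - 1) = (j - 3)*(j + 1)*(j + 2)^2*(j - 1)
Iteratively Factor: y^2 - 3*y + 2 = (y - 2)*(y - 1)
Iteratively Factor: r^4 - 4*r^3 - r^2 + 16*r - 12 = (r - 1)*(r^3 - 3*r^2 - 4*r + 12) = (r - 3)*(r - 1)*(r^2 - 4) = (r - 3)*(r - 2)*(r - 1)*(r + 2)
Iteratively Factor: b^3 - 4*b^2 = (b - 4)*(b^2) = b*(b - 4)*(b)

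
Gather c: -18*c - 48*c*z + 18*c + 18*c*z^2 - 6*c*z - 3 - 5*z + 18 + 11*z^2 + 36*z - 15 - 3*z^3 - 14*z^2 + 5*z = c*(18*z^2 - 54*z) - 3*z^3 - 3*z^2 + 36*z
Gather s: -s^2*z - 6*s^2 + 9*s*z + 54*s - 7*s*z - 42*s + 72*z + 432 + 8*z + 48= s^2*(-z - 6) + s*(2*z + 12) + 80*z + 480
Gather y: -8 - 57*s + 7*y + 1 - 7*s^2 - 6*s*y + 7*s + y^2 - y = -7*s^2 - 50*s + y^2 + y*(6 - 6*s) - 7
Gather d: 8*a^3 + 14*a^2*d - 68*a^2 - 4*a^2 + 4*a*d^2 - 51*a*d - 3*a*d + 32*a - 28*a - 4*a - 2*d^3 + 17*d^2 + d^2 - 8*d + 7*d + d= 8*a^3 - 72*a^2 - 2*d^3 + d^2*(4*a + 18) + d*(14*a^2 - 54*a)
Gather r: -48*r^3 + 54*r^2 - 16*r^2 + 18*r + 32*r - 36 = -48*r^3 + 38*r^2 + 50*r - 36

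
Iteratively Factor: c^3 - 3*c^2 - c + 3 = (c - 3)*(c^2 - 1) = (c - 3)*(c - 1)*(c + 1)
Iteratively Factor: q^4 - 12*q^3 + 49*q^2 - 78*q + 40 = (q - 1)*(q^3 - 11*q^2 + 38*q - 40) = (q - 4)*(q - 1)*(q^2 - 7*q + 10) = (q - 5)*(q - 4)*(q - 1)*(q - 2)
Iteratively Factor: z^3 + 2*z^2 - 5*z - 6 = (z - 2)*(z^2 + 4*z + 3) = (z - 2)*(z + 1)*(z + 3)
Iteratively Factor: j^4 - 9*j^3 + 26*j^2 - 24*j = (j - 2)*(j^3 - 7*j^2 + 12*j) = (j - 3)*(j - 2)*(j^2 - 4*j) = j*(j - 3)*(j - 2)*(j - 4)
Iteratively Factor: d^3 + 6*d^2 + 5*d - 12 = (d + 3)*(d^2 + 3*d - 4) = (d + 3)*(d + 4)*(d - 1)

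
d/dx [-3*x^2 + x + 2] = 1 - 6*x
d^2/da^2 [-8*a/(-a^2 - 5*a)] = 16/(a^3 + 15*a^2 + 75*a + 125)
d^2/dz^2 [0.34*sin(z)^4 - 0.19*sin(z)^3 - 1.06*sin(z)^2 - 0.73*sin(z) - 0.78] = -5.44*sin(z)^4 + 1.71*sin(z)^3 + 8.32*sin(z)^2 - 0.41*sin(z) - 2.12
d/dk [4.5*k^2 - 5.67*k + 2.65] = 9.0*k - 5.67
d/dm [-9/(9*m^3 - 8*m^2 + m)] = 9*(27*m^2 - 16*m + 1)/(m^2*(9*m^2 - 8*m + 1)^2)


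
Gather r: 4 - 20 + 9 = -7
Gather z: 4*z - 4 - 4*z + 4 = 0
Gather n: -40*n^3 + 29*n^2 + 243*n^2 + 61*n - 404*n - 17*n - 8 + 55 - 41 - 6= -40*n^3 + 272*n^2 - 360*n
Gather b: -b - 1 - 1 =-b - 2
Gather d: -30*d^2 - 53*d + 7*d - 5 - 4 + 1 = -30*d^2 - 46*d - 8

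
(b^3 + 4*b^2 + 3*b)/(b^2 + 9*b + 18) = b*(b + 1)/(b + 6)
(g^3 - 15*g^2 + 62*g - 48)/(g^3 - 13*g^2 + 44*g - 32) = (g - 6)/(g - 4)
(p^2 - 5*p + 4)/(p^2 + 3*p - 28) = (p - 1)/(p + 7)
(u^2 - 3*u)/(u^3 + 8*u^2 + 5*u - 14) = u*(u - 3)/(u^3 + 8*u^2 + 5*u - 14)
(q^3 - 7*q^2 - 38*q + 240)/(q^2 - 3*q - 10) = (q^2 - 2*q - 48)/(q + 2)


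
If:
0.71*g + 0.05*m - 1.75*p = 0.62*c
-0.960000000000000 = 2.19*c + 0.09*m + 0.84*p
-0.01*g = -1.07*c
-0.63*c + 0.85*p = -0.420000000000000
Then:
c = -0.01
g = -0.83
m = -5.81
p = -0.50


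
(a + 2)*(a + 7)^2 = a^3 + 16*a^2 + 77*a + 98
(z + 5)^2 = z^2 + 10*z + 25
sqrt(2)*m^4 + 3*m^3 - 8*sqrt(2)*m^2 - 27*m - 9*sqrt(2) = (m - 3)*(m + 3)*(m + sqrt(2))*(sqrt(2)*m + 1)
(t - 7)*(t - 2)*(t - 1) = t^3 - 10*t^2 + 23*t - 14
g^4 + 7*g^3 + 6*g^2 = g^2*(g + 1)*(g + 6)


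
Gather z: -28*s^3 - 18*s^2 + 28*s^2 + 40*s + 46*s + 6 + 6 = -28*s^3 + 10*s^2 + 86*s + 12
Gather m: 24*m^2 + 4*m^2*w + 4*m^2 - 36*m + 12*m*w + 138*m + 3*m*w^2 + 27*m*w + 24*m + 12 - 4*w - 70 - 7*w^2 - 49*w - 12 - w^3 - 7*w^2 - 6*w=m^2*(4*w + 28) + m*(3*w^2 + 39*w + 126) - w^3 - 14*w^2 - 59*w - 70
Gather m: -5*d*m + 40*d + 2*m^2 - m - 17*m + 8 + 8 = 40*d + 2*m^2 + m*(-5*d - 18) + 16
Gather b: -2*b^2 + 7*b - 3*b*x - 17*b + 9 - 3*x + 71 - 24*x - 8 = -2*b^2 + b*(-3*x - 10) - 27*x + 72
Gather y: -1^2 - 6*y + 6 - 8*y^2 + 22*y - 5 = -8*y^2 + 16*y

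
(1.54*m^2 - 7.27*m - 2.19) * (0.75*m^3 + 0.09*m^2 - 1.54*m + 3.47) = 1.155*m^5 - 5.3139*m^4 - 4.6684*m^3 + 16.3425*m^2 - 21.8543*m - 7.5993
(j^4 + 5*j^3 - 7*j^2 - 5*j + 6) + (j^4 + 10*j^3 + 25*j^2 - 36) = 2*j^4 + 15*j^3 + 18*j^2 - 5*j - 30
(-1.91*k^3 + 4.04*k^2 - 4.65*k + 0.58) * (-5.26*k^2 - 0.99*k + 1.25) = 10.0466*k^5 - 19.3595*k^4 + 18.0719*k^3 + 6.6027*k^2 - 6.3867*k + 0.725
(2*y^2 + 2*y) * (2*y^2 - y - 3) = 4*y^4 + 2*y^3 - 8*y^2 - 6*y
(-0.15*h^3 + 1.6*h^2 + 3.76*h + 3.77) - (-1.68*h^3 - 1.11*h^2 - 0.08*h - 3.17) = 1.53*h^3 + 2.71*h^2 + 3.84*h + 6.94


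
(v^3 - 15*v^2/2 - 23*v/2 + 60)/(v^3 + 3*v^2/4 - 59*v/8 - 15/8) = 4*(v - 8)/(4*v + 1)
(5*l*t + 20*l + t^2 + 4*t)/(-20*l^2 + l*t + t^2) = (t + 4)/(-4*l + t)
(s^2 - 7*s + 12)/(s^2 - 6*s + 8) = (s - 3)/(s - 2)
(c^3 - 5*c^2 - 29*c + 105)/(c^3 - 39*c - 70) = (c - 3)/(c + 2)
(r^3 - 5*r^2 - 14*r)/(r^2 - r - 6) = r*(r - 7)/(r - 3)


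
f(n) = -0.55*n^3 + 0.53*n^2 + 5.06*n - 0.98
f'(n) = -1.65*n^2 + 1.06*n + 5.06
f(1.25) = 5.10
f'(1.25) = 3.81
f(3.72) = -3.14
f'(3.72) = -13.83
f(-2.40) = -2.47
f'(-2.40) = -6.99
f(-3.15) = 5.53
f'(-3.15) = -14.65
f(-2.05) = -4.39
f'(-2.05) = -4.05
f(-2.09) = -4.22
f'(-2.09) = -4.36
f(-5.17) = 63.03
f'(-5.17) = -44.52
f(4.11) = -9.42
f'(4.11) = -18.46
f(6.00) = -70.34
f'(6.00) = -47.98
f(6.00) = -70.34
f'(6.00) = -47.98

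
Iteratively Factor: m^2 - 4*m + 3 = (m - 1)*(m - 3)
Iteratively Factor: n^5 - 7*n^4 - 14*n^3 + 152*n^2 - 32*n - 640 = (n - 5)*(n^4 - 2*n^3 - 24*n^2 + 32*n + 128) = (n - 5)*(n - 4)*(n^3 + 2*n^2 - 16*n - 32) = (n - 5)*(n - 4)*(n + 2)*(n^2 - 16) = (n - 5)*(n - 4)*(n + 2)*(n + 4)*(n - 4)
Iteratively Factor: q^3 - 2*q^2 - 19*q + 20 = (q - 1)*(q^2 - q - 20) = (q - 1)*(q + 4)*(q - 5)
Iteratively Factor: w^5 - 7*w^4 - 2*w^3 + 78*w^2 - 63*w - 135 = (w - 5)*(w^4 - 2*w^3 - 12*w^2 + 18*w + 27) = (w - 5)*(w + 1)*(w^3 - 3*w^2 - 9*w + 27) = (w - 5)*(w + 1)*(w + 3)*(w^2 - 6*w + 9) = (w - 5)*(w - 3)*(w + 1)*(w + 3)*(w - 3)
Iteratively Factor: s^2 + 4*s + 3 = (s + 3)*(s + 1)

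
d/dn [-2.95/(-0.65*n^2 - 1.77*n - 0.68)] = (-3.835*n - 5.2215)/(0.65*n^2 + 1.77*n + 0.68)^2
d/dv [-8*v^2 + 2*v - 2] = 2 - 16*v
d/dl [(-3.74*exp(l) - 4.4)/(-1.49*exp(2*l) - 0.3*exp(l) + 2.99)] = (-(2.98*exp(l) + 0.3)*(3.74*exp(l) + 4.4) + 5.5726*exp(2*l) + 1.122*exp(l) - 11.1826)*exp(l)/(1.49*exp(2*l) + 0.3*exp(l) - 2.99)^2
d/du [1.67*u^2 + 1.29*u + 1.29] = 3.34*u + 1.29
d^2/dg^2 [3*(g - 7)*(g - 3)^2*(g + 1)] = 36*g^2 - 216*g + 228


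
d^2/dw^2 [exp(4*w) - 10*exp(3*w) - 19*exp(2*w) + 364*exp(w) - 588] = (16*exp(3*w) - 90*exp(2*w) - 76*exp(w) + 364)*exp(w)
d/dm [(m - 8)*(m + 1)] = 2*m - 7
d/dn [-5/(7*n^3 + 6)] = 105*n^2/(7*n^3 + 6)^2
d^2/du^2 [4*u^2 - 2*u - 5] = 8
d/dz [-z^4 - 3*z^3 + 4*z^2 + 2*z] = -4*z^3 - 9*z^2 + 8*z + 2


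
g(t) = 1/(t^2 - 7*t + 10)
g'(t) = (7 - 2*t)/(t^2 - 7*t + 10)^2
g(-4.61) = 0.02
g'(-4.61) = 0.00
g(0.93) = 0.23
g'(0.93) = 0.27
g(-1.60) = 0.04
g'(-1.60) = 0.02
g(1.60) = 0.74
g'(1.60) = 2.05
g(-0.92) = 0.06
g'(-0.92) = 0.03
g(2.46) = -0.86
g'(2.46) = 1.52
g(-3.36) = 0.02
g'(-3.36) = 0.01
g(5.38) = 0.78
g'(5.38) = -2.28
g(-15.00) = 0.00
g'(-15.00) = 0.00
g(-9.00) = 0.01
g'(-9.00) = 0.00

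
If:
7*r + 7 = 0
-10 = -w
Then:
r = -1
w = 10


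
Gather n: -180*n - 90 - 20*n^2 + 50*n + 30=-20*n^2 - 130*n - 60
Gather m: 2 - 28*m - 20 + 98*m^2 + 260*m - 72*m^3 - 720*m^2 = -72*m^3 - 622*m^2 + 232*m - 18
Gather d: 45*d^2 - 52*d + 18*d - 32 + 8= 45*d^2 - 34*d - 24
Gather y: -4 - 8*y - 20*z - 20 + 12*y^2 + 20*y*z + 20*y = 12*y^2 + y*(20*z + 12) - 20*z - 24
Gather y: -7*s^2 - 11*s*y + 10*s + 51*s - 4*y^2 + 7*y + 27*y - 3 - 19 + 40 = -7*s^2 + 61*s - 4*y^2 + y*(34 - 11*s) + 18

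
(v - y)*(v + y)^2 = v^3 + v^2*y - v*y^2 - y^3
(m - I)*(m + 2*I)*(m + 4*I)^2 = m^4 + 9*I*m^3 - 22*m^2 - 32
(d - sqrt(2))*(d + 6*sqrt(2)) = d^2 + 5*sqrt(2)*d - 12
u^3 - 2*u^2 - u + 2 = (u - 2)*(u - 1)*(u + 1)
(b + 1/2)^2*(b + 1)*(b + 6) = b^4 + 8*b^3 + 53*b^2/4 + 31*b/4 + 3/2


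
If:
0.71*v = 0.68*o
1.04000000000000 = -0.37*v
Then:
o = -2.93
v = -2.81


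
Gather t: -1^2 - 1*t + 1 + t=0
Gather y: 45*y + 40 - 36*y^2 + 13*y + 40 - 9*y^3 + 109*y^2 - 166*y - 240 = -9*y^3 + 73*y^2 - 108*y - 160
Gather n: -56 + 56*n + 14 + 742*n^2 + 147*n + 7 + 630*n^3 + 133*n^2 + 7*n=630*n^3 + 875*n^2 + 210*n - 35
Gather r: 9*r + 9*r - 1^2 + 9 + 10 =18*r + 18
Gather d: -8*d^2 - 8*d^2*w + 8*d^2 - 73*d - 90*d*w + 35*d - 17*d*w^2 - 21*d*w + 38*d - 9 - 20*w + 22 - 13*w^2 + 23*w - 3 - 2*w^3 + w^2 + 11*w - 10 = -8*d^2*w + d*(-17*w^2 - 111*w) - 2*w^3 - 12*w^2 + 14*w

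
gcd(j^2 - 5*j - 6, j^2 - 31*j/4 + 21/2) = j - 6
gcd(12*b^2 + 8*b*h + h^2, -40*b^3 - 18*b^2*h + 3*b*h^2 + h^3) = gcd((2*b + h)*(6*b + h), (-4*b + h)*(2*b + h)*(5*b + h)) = 2*b + h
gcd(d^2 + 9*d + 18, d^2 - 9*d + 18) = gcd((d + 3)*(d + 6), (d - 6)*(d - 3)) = 1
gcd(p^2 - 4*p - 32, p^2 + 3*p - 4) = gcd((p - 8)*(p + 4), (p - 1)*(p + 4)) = p + 4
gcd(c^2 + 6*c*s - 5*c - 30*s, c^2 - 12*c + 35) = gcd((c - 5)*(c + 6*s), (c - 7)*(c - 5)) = c - 5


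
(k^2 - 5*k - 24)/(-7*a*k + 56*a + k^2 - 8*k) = (-k - 3)/(7*a - k)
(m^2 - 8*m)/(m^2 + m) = (m - 8)/(m + 1)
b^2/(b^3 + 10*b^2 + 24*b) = b/(b^2 + 10*b + 24)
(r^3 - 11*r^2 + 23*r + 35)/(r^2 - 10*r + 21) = (r^2 - 4*r - 5)/(r - 3)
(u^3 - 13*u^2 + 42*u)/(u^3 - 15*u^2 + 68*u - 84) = u/(u - 2)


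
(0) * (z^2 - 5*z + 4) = 0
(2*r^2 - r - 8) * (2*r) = 4*r^3 - 2*r^2 - 16*r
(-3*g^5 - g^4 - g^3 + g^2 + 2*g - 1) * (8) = -24*g^5 - 8*g^4 - 8*g^3 + 8*g^2 + 16*g - 8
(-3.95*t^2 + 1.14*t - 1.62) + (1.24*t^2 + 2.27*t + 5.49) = -2.71*t^2 + 3.41*t + 3.87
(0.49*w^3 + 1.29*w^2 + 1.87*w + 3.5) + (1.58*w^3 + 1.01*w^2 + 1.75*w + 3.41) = 2.07*w^3 + 2.3*w^2 + 3.62*w + 6.91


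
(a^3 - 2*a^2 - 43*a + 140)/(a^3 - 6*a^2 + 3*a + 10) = (a^2 + 3*a - 28)/(a^2 - a - 2)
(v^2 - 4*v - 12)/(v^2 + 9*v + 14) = (v - 6)/(v + 7)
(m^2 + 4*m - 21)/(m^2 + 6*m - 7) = (m - 3)/(m - 1)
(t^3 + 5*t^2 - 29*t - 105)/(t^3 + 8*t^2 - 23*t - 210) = (t + 3)/(t + 6)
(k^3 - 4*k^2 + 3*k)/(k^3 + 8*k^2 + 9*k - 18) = k*(k - 3)/(k^2 + 9*k + 18)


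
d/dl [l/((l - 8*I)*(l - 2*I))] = (-l^2 - 16)/(l^4 - 20*I*l^3 - 132*l^2 + 320*I*l + 256)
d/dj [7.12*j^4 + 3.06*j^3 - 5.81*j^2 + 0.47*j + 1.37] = 28.48*j^3 + 9.18*j^2 - 11.62*j + 0.47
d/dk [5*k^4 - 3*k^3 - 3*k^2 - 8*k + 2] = 20*k^3 - 9*k^2 - 6*k - 8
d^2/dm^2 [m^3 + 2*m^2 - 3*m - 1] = 6*m + 4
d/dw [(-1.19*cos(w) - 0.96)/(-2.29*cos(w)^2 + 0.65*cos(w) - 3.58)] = (2.7251*cos(w)^2 + 4.3968*cos(w) - 4.8842)*sin(w)/(5.2441*cos(w)^4 - 2.977*cos(w)^3 + 16.8189*cos(w)^2 - 4.654*cos(w) + 12.8164)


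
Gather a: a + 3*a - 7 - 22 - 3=4*a - 32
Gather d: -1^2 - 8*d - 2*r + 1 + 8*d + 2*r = 0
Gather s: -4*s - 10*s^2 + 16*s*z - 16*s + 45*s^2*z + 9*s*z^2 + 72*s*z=s^2*(45*z - 10) + s*(9*z^2 + 88*z - 20)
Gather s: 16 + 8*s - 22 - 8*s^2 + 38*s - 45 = -8*s^2 + 46*s - 51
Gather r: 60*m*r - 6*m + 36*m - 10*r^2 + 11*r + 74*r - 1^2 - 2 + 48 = 30*m - 10*r^2 + r*(60*m + 85) + 45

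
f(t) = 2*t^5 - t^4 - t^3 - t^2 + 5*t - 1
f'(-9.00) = 68306.00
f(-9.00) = -124057.00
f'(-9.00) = 68306.00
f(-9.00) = -124057.00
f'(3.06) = 732.95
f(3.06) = 425.19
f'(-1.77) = 119.47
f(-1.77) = -52.00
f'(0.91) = 4.54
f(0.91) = 2.53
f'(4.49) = 3637.76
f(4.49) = 3154.08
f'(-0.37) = 5.72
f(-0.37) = -2.97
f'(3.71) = 1646.53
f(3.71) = 1168.99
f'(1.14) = 9.78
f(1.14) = 4.08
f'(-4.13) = 3153.25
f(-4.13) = -2662.35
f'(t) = 10*t^4 - 4*t^3 - 3*t^2 - 2*t + 5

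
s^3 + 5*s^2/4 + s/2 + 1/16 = (s + 1/4)*(s + 1/2)^2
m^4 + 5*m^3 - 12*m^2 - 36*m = m*(m - 3)*(m + 2)*(m + 6)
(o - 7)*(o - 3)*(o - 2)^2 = o^4 - 14*o^3 + 65*o^2 - 124*o + 84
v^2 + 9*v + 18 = (v + 3)*(v + 6)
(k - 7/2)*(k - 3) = k^2 - 13*k/2 + 21/2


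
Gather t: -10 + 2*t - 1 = 2*t - 11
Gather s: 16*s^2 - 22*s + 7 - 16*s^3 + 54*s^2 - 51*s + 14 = -16*s^3 + 70*s^2 - 73*s + 21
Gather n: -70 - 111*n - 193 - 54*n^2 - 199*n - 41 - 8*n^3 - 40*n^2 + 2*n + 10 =-8*n^3 - 94*n^2 - 308*n - 294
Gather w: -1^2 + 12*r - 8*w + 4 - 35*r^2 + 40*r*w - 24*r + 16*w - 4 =-35*r^2 - 12*r + w*(40*r + 8) - 1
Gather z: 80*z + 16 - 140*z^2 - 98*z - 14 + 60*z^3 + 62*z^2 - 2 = 60*z^3 - 78*z^2 - 18*z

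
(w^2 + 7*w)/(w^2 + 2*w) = (w + 7)/(w + 2)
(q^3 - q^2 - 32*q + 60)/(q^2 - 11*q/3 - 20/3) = 3*(q^2 + 4*q - 12)/(3*q + 4)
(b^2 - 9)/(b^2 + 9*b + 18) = (b - 3)/(b + 6)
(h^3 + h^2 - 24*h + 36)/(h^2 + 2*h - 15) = (h^2 + 4*h - 12)/(h + 5)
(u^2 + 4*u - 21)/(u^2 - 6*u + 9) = (u + 7)/(u - 3)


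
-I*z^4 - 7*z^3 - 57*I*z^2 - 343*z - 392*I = (z - 8*I)*(z - 7*I)*(z + 7*I)*(-I*z + 1)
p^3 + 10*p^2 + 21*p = p*(p + 3)*(p + 7)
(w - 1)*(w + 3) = w^2 + 2*w - 3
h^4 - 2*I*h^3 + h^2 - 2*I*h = h*(h - 2*I)*(h - I)*(h + I)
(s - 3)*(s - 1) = s^2 - 4*s + 3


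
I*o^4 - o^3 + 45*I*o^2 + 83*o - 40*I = (o - 5*I)*(o - I)*(o + 8*I)*(I*o + 1)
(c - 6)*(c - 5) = c^2 - 11*c + 30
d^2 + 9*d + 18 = (d + 3)*(d + 6)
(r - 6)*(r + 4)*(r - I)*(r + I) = r^4 - 2*r^3 - 23*r^2 - 2*r - 24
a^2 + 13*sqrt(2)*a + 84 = (a + 6*sqrt(2))*(a + 7*sqrt(2))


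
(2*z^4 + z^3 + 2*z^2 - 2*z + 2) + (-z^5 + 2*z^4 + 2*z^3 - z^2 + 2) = -z^5 + 4*z^4 + 3*z^3 + z^2 - 2*z + 4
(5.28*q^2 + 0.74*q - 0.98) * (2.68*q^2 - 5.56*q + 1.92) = 14.1504*q^4 - 27.3736*q^3 + 3.3968*q^2 + 6.8696*q - 1.8816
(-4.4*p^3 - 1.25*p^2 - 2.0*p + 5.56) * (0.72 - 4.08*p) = 17.952*p^4 + 1.932*p^3 + 7.26*p^2 - 24.1248*p + 4.0032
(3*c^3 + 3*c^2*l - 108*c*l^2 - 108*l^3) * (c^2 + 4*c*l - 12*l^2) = 3*c^5 + 15*c^4*l - 132*c^3*l^2 - 576*c^2*l^3 + 864*c*l^4 + 1296*l^5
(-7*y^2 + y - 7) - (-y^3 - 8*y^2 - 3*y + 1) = y^3 + y^2 + 4*y - 8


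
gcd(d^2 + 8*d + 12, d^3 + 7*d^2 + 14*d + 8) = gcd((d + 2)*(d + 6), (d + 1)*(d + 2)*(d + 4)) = d + 2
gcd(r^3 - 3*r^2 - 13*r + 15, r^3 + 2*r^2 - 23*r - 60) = r^2 - 2*r - 15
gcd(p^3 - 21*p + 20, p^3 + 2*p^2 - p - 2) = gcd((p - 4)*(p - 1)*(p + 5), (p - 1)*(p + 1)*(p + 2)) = p - 1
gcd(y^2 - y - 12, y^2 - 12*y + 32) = y - 4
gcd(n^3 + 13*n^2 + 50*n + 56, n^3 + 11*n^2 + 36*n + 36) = n + 2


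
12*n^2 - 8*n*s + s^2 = (-6*n + s)*(-2*n + s)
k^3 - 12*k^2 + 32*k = k*(k - 8)*(k - 4)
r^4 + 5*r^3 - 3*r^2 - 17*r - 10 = (r - 2)*(r + 1)^2*(r + 5)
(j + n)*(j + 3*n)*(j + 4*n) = j^3 + 8*j^2*n + 19*j*n^2 + 12*n^3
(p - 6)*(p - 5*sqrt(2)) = p^2 - 5*sqrt(2)*p - 6*p + 30*sqrt(2)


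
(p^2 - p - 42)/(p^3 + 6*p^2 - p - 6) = (p - 7)/(p^2 - 1)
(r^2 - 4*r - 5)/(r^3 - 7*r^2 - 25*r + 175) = (r + 1)/(r^2 - 2*r - 35)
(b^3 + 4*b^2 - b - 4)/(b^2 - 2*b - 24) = (b^2 - 1)/(b - 6)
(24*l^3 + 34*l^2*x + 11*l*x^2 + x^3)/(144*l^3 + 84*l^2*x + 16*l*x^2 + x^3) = (l + x)/(6*l + x)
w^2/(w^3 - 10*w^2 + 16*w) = w/(w^2 - 10*w + 16)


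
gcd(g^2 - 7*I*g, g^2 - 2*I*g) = g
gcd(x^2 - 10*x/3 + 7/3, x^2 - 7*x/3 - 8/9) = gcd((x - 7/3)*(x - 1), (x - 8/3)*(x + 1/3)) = 1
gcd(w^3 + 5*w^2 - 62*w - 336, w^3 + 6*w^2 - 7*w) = w + 7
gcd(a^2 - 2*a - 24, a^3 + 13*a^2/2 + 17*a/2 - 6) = a + 4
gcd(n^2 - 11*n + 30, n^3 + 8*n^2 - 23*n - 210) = n - 5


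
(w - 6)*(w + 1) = w^2 - 5*w - 6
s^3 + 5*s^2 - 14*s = s*(s - 2)*(s + 7)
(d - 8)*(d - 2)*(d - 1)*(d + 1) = d^4 - 10*d^3 + 15*d^2 + 10*d - 16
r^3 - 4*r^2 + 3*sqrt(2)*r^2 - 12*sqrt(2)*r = r*(r - 4)*(r + 3*sqrt(2))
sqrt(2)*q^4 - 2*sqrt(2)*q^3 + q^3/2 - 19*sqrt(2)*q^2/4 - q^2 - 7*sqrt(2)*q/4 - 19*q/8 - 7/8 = (q - 7/2)*(q + 1/2)*(q + 1)*(sqrt(2)*q + 1/2)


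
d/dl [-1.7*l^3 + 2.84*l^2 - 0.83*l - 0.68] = -5.1*l^2 + 5.68*l - 0.83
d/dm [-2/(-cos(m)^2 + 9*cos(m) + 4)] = 2*(2*cos(m) - 9)*sin(m)/(sin(m)^2 + 9*cos(m) + 3)^2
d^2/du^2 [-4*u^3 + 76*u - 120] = -24*u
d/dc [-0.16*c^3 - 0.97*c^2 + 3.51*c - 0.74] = -0.48*c^2 - 1.94*c + 3.51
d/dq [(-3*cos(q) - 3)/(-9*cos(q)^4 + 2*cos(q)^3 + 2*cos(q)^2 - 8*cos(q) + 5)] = 12*(27*cos(q)^4 + 32*cos(q)^3 - 8*cos(q)^2 - 4*cos(q) + 13)*sin(q)/(-18*sin(q)^4 + 32*sin(q)^2 - 13*cos(q) + cos(3*q) - 4)^2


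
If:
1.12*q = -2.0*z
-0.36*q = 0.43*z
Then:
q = 0.00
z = 0.00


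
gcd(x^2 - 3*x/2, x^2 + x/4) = x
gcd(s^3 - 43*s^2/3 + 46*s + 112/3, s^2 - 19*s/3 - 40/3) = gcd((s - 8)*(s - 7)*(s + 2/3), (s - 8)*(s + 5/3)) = s - 8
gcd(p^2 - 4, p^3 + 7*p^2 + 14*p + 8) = p + 2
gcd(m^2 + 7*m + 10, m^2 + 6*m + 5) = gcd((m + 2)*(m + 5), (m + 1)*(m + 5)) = m + 5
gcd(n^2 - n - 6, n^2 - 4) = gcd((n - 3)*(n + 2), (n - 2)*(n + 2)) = n + 2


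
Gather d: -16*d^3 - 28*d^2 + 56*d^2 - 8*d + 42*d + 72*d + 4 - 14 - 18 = -16*d^3 + 28*d^2 + 106*d - 28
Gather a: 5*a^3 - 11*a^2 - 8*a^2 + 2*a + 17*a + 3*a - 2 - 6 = 5*a^3 - 19*a^2 + 22*a - 8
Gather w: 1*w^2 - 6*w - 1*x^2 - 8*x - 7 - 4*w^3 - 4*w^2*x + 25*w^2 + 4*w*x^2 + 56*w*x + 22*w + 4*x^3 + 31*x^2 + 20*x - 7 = -4*w^3 + w^2*(26 - 4*x) + w*(4*x^2 + 56*x + 16) + 4*x^3 + 30*x^2 + 12*x - 14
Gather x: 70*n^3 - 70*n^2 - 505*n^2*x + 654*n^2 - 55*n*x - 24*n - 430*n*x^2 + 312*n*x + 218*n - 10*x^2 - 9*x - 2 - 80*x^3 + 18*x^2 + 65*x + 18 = 70*n^3 + 584*n^2 + 194*n - 80*x^3 + x^2*(8 - 430*n) + x*(-505*n^2 + 257*n + 56) + 16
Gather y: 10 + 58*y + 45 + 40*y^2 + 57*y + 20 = 40*y^2 + 115*y + 75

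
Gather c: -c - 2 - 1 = -c - 3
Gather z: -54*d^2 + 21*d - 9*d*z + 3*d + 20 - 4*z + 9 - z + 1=-54*d^2 + 24*d + z*(-9*d - 5) + 30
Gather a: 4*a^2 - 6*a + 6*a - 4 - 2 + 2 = 4*a^2 - 4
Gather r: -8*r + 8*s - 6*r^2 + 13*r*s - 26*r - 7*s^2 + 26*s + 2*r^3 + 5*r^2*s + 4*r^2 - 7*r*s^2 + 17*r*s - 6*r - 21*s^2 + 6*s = 2*r^3 + r^2*(5*s - 2) + r*(-7*s^2 + 30*s - 40) - 28*s^2 + 40*s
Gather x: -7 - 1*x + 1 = -x - 6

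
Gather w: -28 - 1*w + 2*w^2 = 2*w^2 - w - 28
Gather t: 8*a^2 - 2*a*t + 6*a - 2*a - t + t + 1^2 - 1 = 8*a^2 - 2*a*t + 4*a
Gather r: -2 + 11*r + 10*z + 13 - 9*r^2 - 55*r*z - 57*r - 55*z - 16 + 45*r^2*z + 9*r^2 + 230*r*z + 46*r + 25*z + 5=45*r^2*z + 175*r*z - 20*z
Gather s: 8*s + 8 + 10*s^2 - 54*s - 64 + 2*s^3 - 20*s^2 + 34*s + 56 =2*s^3 - 10*s^2 - 12*s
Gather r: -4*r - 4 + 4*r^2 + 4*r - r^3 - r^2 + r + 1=-r^3 + 3*r^2 + r - 3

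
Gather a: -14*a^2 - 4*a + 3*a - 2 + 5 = -14*a^2 - a + 3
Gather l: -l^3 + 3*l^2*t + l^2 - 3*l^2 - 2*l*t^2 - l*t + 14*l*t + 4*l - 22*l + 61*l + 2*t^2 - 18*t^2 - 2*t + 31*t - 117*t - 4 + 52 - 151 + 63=-l^3 + l^2*(3*t - 2) + l*(-2*t^2 + 13*t + 43) - 16*t^2 - 88*t - 40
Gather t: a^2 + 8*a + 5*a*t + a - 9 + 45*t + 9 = a^2 + 9*a + t*(5*a + 45)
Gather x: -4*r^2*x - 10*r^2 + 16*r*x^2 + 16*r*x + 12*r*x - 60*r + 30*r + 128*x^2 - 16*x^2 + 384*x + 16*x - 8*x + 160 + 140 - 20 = -10*r^2 - 30*r + x^2*(16*r + 112) + x*(-4*r^2 + 28*r + 392) + 280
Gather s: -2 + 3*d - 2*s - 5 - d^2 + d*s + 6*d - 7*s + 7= -d^2 + 9*d + s*(d - 9)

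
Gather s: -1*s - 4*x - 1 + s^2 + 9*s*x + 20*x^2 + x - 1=s^2 + s*(9*x - 1) + 20*x^2 - 3*x - 2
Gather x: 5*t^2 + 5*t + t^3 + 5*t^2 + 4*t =t^3 + 10*t^2 + 9*t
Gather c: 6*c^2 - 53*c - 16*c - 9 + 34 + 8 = 6*c^2 - 69*c + 33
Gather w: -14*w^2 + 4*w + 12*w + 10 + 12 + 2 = -14*w^2 + 16*w + 24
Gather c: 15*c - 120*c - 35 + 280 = 245 - 105*c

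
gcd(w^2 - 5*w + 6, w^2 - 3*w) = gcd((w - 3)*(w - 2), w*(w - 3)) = w - 3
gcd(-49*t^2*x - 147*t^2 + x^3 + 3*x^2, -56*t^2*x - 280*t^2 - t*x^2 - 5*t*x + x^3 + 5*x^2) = 7*t + x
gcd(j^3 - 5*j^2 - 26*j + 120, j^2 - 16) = j - 4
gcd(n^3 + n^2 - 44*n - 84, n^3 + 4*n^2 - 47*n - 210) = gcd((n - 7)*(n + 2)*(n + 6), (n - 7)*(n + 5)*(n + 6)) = n^2 - n - 42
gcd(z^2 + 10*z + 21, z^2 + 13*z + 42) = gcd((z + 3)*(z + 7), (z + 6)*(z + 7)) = z + 7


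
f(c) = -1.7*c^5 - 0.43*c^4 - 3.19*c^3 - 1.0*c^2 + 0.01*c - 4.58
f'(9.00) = -57815.54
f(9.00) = -105615.53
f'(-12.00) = -174637.91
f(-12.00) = 419461.54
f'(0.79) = -11.70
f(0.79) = -7.46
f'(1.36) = -53.82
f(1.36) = -23.82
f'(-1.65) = -78.02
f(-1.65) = 24.61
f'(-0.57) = -2.54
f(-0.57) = -4.26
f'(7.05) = -22090.31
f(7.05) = -31841.25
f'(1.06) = -25.64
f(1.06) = -12.31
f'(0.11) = -0.33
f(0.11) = -4.60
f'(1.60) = -90.44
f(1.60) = -40.83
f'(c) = -8.5*c^4 - 1.72*c^3 - 9.57*c^2 - 2.0*c + 0.01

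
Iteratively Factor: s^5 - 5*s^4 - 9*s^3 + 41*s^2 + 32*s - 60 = (s + 2)*(s^4 - 7*s^3 + 5*s^2 + 31*s - 30) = (s + 2)^2*(s^3 - 9*s^2 + 23*s - 15) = (s - 3)*(s + 2)^2*(s^2 - 6*s + 5) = (s - 5)*(s - 3)*(s + 2)^2*(s - 1)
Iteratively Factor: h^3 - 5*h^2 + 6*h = (h - 3)*(h^2 - 2*h) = h*(h - 3)*(h - 2)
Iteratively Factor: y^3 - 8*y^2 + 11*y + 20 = (y + 1)*(y^2 - 9*y + 20) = (y - 4)*(y + 1)*(y - 5)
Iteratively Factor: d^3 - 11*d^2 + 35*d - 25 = (d - 5)*(d^2 - 6*d + 5) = (d - 5)*(d - 1)*(d - 5)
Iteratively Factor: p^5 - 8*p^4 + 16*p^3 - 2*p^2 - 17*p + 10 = (p - 5)*(p^4 - 3*p^3 + p^2 + 3*p - 2) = (p - 5)*(p - 1)*(p^3 - 2*p^2 - p + 2) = (p - 5)*(p - 1)^2*(p^2 - p - 2) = (p - 5)*(p - 2)*(p - 1)^2*(p + 1)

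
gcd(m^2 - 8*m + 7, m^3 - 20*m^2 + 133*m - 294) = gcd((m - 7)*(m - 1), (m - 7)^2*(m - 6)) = m - 7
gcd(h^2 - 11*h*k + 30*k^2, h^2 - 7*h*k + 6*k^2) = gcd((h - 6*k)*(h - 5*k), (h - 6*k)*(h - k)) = h - 6*k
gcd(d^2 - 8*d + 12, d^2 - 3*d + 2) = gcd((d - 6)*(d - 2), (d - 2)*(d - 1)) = d - 2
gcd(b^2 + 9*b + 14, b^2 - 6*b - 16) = b + 2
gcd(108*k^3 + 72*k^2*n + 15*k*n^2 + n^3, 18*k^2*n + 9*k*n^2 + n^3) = 18*k^2 + 9*k*n + n^2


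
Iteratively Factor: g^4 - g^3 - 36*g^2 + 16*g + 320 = (g + 4)*(g^3 - 5*g^2 - 16*g + 80) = (g - 4)*(g + 4)*(g^2 - g - 20) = (g - 5)*(g - 4)*(g + 4)*(g + 4)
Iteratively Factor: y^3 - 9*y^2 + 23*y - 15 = (y - 3)*(y^2 - 6*y + 5) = (y - 5)*(y - 3)*(y - 1)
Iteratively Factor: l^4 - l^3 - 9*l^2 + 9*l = (l - 3)*(l^3 + 2*l^2 - 3*l) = (l - 3)*(l + 3)*(l^2 - l) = l*(l - 3)*(l + 3)*(l - 1)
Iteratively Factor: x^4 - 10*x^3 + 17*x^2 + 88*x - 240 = (x - 5)*(x^3 - 5*x^2 - 8*x + 48) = (x - 5)*(x + 3)*(x^2 - 8*x + 16) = (x - 5)*(x - 4)*(x + 3)*(x - 4)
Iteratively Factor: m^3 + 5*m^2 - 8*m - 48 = (m - 3)*(m^2 + 8*m + 16) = (m - 3)*(m + 4)*(m + 4)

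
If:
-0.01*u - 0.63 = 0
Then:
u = -63.00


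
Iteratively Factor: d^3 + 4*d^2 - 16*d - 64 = (d + 4)*(d^2 - 16) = (d - 4)*(d + 4)*(d + 4)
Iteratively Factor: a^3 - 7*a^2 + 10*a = (a - 2)*(a^2 - 5*a) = (a - 5)*(a - 2)*(a)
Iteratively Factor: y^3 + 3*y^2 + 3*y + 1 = (y + 1)*(y^2 + 2*y + 1) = (y + 1)^2*(y + 1)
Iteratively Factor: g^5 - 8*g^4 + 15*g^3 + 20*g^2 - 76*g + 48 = (g - 2)*(g^4 - 6*g^3 + 3*g^2 + 26*g - 24) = (g - 3)*(g - 2)*(g^3 - 3*g^2 - 6*g + 8) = (g - 3)*(g - 2)*(g + 2)*(g^2 - 5*g + 4) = (g - 4)*(g - 3)*(g - 2)*(g + 2)*(g - 1)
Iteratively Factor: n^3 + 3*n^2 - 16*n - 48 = (n - 4)*(n^2 + 7*n + 12) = (n - 4)*(n + 4)*(n + 3)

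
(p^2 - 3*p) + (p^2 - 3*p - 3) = 2*p^2 - 6*p - 3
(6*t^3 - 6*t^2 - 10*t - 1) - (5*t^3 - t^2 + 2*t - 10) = t^3 - 5*t^2 - 12*t + 9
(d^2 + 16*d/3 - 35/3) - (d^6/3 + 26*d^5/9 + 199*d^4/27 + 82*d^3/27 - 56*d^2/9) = -d^6/3 - 26*d^5/9 - 199*d^4/27 - 82*d^3/27 + 65*d^2/9 + 16*d/3 - 35/3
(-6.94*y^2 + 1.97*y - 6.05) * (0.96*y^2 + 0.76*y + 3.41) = -6.6624*y^4 - 3.3832*y^3 - 27.9762*y^2 + 2.1197*y - 20.6305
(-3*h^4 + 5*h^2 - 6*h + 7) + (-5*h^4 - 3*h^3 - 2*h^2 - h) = -8*h^4 - 3*h^3 + 3*h^2 - 7*h + 7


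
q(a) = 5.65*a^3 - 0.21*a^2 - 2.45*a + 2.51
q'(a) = 16.95*a^2 - 0.42*a - 2.45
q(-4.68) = -569.77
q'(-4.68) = 370.76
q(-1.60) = -17.25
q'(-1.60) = 41.61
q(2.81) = 119.33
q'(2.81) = 130.21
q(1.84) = 32.49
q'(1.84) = 54.16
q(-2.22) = -54.90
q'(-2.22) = 82.02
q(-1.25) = -5.79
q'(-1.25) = 24.56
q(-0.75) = 1.85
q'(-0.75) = 7.40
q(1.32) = 11.90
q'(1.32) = 26.53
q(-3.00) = -144.58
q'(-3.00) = 151.36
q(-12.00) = -9761.53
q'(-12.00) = 2443.39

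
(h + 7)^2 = h^2 + 14*h + 49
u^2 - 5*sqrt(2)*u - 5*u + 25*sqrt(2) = (u - 5)*(u - 5*sqrt(2))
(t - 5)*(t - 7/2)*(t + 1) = t^3 - 15*t^2/2 + 9*t + 35/2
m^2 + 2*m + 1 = (m + 1)^2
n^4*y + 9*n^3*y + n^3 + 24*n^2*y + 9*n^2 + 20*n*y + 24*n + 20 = (n + 2)^2*(n + 5)*(n*y + 1)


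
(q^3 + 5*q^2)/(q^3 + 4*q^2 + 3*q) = q*(q + 5)/(q^2 + 4*q + 3)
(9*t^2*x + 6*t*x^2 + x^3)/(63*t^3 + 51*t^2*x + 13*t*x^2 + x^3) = x/(7*t + x)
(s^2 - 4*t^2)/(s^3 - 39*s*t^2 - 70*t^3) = (s - 2*t)/(s^2 - 2*s*t - 35*t^2)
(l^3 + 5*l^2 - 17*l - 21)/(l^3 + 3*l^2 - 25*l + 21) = (l + 1)/(l - 1)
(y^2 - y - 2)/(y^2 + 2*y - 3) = (y^2 - y - 2)/(y^2 + 2*y - 3)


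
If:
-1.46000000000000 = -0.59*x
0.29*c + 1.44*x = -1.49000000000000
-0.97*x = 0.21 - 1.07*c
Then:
No Solution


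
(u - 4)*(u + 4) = u^2 - 16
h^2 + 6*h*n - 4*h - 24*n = (h - 4)*(h + 6*n)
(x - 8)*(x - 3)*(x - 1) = x^3 - 12*x^2 + 35*x - 24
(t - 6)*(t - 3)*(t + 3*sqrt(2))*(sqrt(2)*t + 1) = sqrt(2)*t^4 - 9*sqrt(2)*t^3 + 7*t^3 - 63*t^2 + 21*sqrt(2)*t^2 - 27*sqrt(2)*t + 126*t + 54*sqrt(2)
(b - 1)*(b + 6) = b^2 + 5*b - 6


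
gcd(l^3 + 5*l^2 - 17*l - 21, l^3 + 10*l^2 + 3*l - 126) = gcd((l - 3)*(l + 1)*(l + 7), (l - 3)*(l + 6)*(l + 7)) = l^2 + 4*l - 21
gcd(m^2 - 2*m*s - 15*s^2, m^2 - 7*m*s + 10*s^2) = -m + 5*s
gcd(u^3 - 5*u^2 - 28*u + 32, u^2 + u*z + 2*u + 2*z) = 1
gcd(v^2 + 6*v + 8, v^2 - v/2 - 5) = v + 2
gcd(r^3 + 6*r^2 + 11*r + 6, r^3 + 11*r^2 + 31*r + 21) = r^2 + 4*r + 3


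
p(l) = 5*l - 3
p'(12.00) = 5.00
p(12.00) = 57.00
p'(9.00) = 5.00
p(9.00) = 42.00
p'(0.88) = 5.00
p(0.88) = 1.40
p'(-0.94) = 5.00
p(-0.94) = -7.70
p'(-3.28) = 5.00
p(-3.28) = -19.40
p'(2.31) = 5.00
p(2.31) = 8.55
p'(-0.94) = 5.00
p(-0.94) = -7.70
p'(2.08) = 5.00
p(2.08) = 7.40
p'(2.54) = 5.00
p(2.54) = 9.70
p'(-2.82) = 5.00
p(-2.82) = -17.10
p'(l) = 5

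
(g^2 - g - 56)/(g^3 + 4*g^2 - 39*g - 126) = (g - 8)/(g^2 - 3*g - 18)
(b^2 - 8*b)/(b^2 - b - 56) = b/(b + 7)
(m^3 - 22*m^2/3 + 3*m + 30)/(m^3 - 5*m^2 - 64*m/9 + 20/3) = 3*(m - 3)/(3*m - 2)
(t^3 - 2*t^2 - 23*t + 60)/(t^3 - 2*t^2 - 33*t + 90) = (t^2 + t - 20)/(t^2 + t - 30)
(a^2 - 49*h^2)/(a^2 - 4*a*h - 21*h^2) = (a + 7*h)/(a + 3*h)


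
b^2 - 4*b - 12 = (b - 6)*(b + 2)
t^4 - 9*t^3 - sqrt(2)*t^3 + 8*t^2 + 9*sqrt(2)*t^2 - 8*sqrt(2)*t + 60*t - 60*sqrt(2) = (t - 6)*(t - 5)*(t + 2)*(t - sqrt(2))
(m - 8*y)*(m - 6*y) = m^2 - 14*m*y + 48*y^2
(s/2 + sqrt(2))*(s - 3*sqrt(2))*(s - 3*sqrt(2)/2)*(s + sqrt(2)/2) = s^4/2 - sqrt(2)*s^3 - 23*s^2/4 + 27*sqrt(2)*s/4 + 9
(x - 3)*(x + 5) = x^2 + 2*x - 15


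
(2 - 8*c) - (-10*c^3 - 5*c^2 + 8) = 10*c^3 + 5*c^2 - 8*c - 6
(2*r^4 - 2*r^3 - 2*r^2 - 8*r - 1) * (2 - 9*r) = -18*r^5 + 22*r^4 + 14*r^3 + 68*r^2 - 7*r - 2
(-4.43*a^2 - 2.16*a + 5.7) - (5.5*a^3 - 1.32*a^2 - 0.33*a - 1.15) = -5.5*a^3 - 3.11*a^2 - 1.83*a + 6.85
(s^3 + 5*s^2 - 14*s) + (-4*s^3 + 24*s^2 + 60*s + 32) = -3*s^3 + 29*s^2 + 46*s + 32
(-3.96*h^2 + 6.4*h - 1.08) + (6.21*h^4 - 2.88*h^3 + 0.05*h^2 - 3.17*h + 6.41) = 6.21*h^4 - 2.88*h^3 - 3.91*h^2 + 3.23*h + 5.33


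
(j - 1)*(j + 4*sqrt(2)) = j^2 - j + 4*sqrt(2)*j - 4*sqrt(2)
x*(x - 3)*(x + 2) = x^3 - x^2 - 6*x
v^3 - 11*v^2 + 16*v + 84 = (v - 7)*(v - 6)*(v + 2)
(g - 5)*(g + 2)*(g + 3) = g^3 - 19*g - 30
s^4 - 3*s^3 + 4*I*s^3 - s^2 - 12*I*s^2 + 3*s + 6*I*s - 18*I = (s - 3)*(s - I)*(s + 2*I)*(s + 3*I)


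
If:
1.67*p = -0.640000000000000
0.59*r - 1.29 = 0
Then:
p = -0.38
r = 2.19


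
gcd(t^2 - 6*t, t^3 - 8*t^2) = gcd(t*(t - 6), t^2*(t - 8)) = t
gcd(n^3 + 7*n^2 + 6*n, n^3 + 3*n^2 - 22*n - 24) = n^2 + 7*n + 6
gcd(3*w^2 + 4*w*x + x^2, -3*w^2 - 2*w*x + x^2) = w + x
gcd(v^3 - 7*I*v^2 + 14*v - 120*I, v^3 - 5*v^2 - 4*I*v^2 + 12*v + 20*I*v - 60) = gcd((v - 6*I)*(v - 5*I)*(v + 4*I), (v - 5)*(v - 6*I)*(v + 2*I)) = v - 6*I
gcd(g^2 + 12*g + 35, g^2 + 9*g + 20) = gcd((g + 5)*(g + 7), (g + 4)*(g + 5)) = g + 5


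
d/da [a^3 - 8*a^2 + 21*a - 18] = 3*a^2 - 16*a + 21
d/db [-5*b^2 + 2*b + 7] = 2 - 10*b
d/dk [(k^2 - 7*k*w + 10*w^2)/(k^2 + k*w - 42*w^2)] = 4*w*(2*k^2 - 26*k*w + 71*w^2)/(k^4 + 2*k^3*w - 83*k^2*w^2 - 84*k*w^3 + 1764*w^4)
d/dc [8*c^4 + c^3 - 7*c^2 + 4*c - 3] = 32*c^3 + 3*c^2 - 14*c + 4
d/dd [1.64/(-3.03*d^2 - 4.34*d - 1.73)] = (9.9384*d + 7.1176)/(3.03*d^2 + 4.34*d + 1.73)^2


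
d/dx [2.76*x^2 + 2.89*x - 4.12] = 5.52*x + 2.89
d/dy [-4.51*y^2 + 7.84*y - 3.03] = 7.84 - 9.02*y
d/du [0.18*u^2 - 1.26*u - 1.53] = 0.36*u - 1.26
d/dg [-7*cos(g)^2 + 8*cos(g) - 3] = 2*(7*cos(g) - 4)*sin(g)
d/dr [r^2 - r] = 2*r - 1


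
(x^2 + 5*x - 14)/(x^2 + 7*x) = (x - 2)/x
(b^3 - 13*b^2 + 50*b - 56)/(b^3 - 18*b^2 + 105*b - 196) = (b - 2)/(b - 7)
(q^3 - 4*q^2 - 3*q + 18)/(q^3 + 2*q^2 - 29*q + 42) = (q^2 - q - 6)/(q^2 + 5*q - 14)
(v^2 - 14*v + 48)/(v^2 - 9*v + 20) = (v^2 - 14*v + 48)/(v^2 - 9*v + 20)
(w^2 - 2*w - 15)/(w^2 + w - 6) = (w - 5)/(w - 2)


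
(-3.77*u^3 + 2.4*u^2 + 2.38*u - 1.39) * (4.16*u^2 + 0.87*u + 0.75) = -15.6832*u^5 + 6.7041*u^4 + 9.1613*u^3 - 1.9118*u^2 + 0.5757*u - 1.0425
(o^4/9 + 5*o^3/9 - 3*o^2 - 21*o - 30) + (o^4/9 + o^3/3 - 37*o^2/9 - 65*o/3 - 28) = 2*o^4/9 + 8*o^3/9 - 64*o^2/9 - 128*o/3 - 58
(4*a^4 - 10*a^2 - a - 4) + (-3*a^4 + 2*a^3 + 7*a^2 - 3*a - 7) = a^4 + 2*a^3 - 3*a^2 - 4*a - 11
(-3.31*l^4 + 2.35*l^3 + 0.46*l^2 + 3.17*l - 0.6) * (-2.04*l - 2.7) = 6.7524*l^5 + 4.143*l^4 - 7.2834*l^3 - 7.7088*l^2 - 7.335*l + 1.62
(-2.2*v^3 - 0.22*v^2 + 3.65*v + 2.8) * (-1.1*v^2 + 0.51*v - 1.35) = 2.42*v^5 - 0.88*v^4 - 1.1572*v^3 - 0.9215*v^2 - 3.4995*v - 3.78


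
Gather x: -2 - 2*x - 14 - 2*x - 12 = -4*x - 28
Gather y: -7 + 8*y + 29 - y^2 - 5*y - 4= -y^2 + 3*y + 18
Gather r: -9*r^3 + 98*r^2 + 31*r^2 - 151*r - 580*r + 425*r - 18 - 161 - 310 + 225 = -9*r^3 + 129*r^2 - 306*r - 264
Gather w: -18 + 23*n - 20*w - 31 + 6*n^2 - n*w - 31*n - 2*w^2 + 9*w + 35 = 6*n^2 - 8*n - 2*w^2 + w*(-n - 11) - 14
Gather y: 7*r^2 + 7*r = 7*r^2 + 7*r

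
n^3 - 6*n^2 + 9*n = n*(n - 3)^2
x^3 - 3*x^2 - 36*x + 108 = (x - 6)*(x - 3)*(x + 6)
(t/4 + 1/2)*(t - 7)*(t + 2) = t^3/4 - 3*t^2/4 - 6*t - 7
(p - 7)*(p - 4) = p^2 - 11*p + 28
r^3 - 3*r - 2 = (r - 2)*(r + 1)^2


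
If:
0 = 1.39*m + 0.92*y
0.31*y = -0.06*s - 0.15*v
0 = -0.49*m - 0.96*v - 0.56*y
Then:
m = -0.661870503597122*y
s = -4.55290767386091*y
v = -0.245503597122302*y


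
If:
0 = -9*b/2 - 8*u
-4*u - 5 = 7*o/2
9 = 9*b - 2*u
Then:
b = 8/9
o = -6/7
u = -1/2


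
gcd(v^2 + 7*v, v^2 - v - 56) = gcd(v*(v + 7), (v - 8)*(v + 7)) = v + 7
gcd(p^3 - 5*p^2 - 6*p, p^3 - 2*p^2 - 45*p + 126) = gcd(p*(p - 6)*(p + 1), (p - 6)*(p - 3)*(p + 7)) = p - 6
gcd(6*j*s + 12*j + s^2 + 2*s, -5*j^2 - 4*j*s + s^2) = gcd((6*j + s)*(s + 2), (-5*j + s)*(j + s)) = 1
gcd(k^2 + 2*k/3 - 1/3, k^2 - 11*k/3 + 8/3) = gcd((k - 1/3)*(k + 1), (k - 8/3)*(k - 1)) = 1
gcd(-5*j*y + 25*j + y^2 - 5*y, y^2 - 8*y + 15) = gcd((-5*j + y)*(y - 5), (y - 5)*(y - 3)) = y - 5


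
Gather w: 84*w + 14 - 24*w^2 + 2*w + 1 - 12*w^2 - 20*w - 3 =-36*w^2 + 66*w + 12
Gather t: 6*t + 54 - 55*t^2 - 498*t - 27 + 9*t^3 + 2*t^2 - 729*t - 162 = 9*t^3 - 53*t^2 - 1221*t - 135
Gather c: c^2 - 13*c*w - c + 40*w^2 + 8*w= c^2 + c*(-13*w - 1) + 40*w^2 + 8*w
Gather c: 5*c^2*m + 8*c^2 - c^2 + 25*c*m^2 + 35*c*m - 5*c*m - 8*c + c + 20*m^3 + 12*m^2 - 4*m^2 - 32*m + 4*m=c^2*(5*m + 7) + c*(25*m^2 + 30*m - 7) + 20*m^3 + 8*m^2 - 28*m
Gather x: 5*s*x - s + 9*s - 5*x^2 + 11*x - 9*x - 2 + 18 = 8*s - 5*x^2 + x*(5*s + 2) + 16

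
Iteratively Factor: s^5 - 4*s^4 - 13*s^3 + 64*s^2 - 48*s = (s - 4)*(s^4 - 13*s^2 + 12*s) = (s - 4)*(s + 4)*(s^3 - 4*s^2 + 3*s) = s*(s - 4)*(s + 4)*(s^2 - 4*s + 3) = s*(s - 4)*(s - 1)*(s + 4)*(s - 3)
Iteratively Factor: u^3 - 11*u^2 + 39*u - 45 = (u - 5)*(u^2 - 6*u + 9) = (u - 5)*(u - 3)*(u - 3)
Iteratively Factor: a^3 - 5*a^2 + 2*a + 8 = (a + 1)*(a^2 - 6*a + 8) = (a - 4)*(a + 1)*(a - 2)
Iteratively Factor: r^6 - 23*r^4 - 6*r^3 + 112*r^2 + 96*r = (r - 4)*(r^5 + 4*r^4 - 7*r^3 - 34*r^2 - 24*r) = (r - 4)*(r + 1)*(r^4 + 3*r^3 - 10*r^2 - 24*r) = (r - 4)*(r - 3)*(r + 1)*(r^3 + 6*r^2 + 8*r) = r*(r - 4)*(r - 3)*(r + 1)*(r^2 + 6*r + 8) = r*(r - 4)*(r - 3)*(r + 1)*(r + 4)*(r + 2)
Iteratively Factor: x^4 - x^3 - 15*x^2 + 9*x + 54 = (x + 3)*(x^3 - 4*x^2 - 3*x + 18) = (x - 3)*(x + 3)*(x^2 - x - 6) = (x - 3)*(x + 2)*(x + 3)*(x - 3)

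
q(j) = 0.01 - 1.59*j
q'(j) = -1.59000000000000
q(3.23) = -5.13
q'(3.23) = -1.59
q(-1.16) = 1.85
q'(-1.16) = -1.59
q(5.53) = -8.78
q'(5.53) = -1.59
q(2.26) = -3.58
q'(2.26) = -1.59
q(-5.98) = 9.52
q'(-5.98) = -1.59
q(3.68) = -5.84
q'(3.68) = -1.59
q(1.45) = -2.30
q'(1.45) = -1.59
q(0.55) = -0.86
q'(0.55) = -1.59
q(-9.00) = 14.32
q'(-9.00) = -1.59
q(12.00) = -19.07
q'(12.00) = -1.59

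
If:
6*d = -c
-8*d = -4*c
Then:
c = 0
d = 0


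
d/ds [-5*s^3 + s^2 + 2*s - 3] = -15*s^2 + 2*s + 2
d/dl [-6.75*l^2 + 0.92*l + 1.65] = 0.92 - 13.5*l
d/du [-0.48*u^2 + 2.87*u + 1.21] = 2.87 - 0.96*u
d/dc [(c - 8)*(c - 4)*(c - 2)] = 3*c^2 - 28*c + 56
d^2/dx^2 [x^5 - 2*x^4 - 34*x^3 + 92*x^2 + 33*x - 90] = 20*x^3 - 24*x^2 - 204*x + 184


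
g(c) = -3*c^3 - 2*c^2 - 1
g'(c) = -9*c^2 - 4*c = c*(-9*c - 4)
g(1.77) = -23.90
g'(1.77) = -35.28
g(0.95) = -5.38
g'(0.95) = -11.92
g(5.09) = -448.43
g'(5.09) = -253.53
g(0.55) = -2.10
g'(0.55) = -4.92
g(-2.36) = 27.29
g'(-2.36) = -40.69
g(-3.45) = 98.39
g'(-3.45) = -93.32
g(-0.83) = -0.66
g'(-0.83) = -2.88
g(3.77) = -190.17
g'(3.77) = -143.00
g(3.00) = -100.00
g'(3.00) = -93.00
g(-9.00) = 2024.00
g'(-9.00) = -693.00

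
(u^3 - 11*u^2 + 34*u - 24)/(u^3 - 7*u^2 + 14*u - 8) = (u - 6)/(u - 2)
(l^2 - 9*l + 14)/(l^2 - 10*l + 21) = (l - 2)/(l - 3)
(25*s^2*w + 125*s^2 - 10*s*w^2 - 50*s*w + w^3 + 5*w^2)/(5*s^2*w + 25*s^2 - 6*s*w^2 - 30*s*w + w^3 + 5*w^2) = (5*s - w)/(s - w)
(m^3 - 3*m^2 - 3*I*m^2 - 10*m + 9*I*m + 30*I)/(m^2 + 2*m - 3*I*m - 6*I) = m - 5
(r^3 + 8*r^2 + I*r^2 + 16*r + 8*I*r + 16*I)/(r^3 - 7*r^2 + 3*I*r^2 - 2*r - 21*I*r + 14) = (r^2 + 8*r + 16)/(r^2 + r*(-7 + 2*I) - 14*I)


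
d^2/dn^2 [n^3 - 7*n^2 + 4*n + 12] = 6*n - 14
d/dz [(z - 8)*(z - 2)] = 2*z - 10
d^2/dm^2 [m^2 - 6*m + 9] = 2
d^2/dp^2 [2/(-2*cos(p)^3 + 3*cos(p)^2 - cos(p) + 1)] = 2*((-5*cos(p) + 12*cos(2*p) - 9*cos(3*p))*(2*cos(p)^3 - 3*cos(p)^2 + cos(p) - 1)/2 - 2*(6*cos(p)^2 - 6*cos(p) + 1)^2*sin(p)^2)/(2*cos(p)^3 - 3*cos(p)^2 + cos(p) - 1)^3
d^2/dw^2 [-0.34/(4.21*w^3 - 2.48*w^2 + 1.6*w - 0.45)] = ((8.5884*w - 1.6864)*(4.21*w^3 - 2.48*w^2 + 1.6*w - 0.45) - 0.34*(12.63*w^2 - 4.96*w + 1.6)*(25.26*w^2 - 9.92*w + 3.2))/(4.21*w^3 - 2.48*w^2 + 1.6*w - 0.45)^3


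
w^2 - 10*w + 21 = (w - 7)*(w - 3)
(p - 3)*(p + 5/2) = p^2 - p/2 - 15/2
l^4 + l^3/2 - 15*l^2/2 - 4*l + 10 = (l - 5/2)*(l - 1)*(l + 2)^2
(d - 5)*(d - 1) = d^2 - 6*d + 5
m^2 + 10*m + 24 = (m + 4)*(m + 6)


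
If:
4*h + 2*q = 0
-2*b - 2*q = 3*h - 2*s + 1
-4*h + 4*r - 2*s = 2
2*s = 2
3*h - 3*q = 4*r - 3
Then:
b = 3/5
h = 1/5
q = -2/5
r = 6/5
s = 1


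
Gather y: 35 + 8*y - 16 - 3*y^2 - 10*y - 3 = -3*y^2 - 2*y + 16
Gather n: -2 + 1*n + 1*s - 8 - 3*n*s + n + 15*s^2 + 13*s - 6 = n*(2 - 3*s) + 15*s^2 + 14*s - 16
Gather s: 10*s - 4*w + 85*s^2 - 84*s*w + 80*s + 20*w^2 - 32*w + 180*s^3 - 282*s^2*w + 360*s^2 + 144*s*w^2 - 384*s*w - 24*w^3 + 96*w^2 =180*s^3 + s^2*(445 - 282*w) + s*(144*w^2 - 468*w + 90) - 24*w^3 + 116*w^2 - 36*w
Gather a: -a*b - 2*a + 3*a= a*(1 - b)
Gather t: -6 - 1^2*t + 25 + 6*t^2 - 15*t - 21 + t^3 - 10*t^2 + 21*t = t^3 - 4*t^2 + 5*t - 2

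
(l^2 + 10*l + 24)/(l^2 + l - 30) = (l + 4)/(l - 5)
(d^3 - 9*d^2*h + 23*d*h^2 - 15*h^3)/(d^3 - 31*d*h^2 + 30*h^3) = (d - 3*h)/(d + 6*h)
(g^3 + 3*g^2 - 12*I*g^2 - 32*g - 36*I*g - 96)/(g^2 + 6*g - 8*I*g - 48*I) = (g^2 + g*(3 - 4*I) - 12*I)/(g + 6)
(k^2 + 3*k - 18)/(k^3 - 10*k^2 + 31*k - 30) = (k + 6)/(k^2 - 7*k + 10)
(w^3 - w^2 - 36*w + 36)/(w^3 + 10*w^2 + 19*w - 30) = (w - 6)/(w + 5)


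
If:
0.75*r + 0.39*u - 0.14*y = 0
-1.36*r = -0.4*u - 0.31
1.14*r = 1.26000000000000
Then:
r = 1.11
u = 2.98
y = 14.23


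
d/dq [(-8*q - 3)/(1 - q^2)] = 2*(4*q^2 - q*(8*q + 3) - 4)/(q^2 - 1)^2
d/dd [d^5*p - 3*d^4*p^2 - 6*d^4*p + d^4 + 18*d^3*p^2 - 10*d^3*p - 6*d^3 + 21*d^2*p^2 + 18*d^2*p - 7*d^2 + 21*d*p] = 5*d^4*p - 12*d^3*p^2 - 24*d^3*p + 4*d^3 + 54*d^2*p^2 - 30*d^2*p - 18*d^2 + 42*d*p^2 + 36*d*p - 14*d + 21*p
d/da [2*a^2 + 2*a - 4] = 4*a + 2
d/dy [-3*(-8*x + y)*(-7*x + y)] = 45*x - 6*y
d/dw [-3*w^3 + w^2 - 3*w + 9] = -9*w^2 + 2*w - 3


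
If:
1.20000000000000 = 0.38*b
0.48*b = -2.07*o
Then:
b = 3.16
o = -0.73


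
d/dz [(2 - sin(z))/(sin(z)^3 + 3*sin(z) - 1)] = (2*sin(z)^3 - 6*sin(z)^2 - 5)*cos(z)/(sin(z)^3 + 3*sin(z) - 1)^2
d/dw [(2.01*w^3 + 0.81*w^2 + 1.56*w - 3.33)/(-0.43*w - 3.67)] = (-1.7286*w^3 - 22.4784*w^2 - 5.9454*w - 7.1571)/(0.1849*w^2 + 3.1562*w + 13.4689)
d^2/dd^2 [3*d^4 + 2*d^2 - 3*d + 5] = 36*d^2 + 4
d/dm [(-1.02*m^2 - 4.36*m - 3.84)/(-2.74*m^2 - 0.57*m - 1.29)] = (-11.365*m^2 - 18.4116*m + 3.4356)/(7.5076*m^4 + 3.1236*m^3 + 7.3941*m^2 + 1.4706*m + 1.6641)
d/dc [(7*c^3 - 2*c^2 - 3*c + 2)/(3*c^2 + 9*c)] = (7*c^4 + 42*c^3 - 3*c^2 - 4*c - 6)/(3*c^2*(c^2 + 6*c + 9))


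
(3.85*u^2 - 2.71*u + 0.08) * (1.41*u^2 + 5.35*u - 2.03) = 5.4285*u^4 + 16.7764*u^3 - 22.2012*u^2 + 5.9293*u - 0.1624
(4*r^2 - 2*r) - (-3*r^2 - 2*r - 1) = 7*r^2 + 1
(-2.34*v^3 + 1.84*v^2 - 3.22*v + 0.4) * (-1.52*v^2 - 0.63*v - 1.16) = 3.5568*v^5 - 1.3226*v^4 + 6.4496*v^3 - 0.7138*v^2 + 3.4832*v - 0.464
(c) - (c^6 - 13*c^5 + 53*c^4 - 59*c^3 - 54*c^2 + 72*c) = -c^6 + 13*c^5 - 53*c^4 + 59*c^3 + 54*c^2 - 71*c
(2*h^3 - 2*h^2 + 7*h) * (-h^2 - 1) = -2*h^5 + 2*h^4 - 9*h^3 + 2*h^2 - 7*h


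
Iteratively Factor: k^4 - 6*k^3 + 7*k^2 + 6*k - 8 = (k - 4)*(k^3 - 2*k^2 - k + 2) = (k - 4)*(k + 1)*(k^2 - 3*k + 2) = (k - 4)*(k - 1)*(k + 1)*(k - 2)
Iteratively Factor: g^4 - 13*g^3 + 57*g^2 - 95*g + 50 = (g - 1)*(g^3 - 12*g^2 + 45*g - 50) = (g - 5)*(g - 1)*(g^2 - 7*g + 10) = (g - 5)^2*(g - 1)*(g - 2)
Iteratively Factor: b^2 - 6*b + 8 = (b - 2)*(b - 4)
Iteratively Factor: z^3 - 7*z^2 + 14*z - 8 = (z - 4)*(z^2 - 3*z + 2) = (z - 4)*(z - 1)*(z - 2)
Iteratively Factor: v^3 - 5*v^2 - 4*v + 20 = (v + 2)*(v^2 - 7*v + 10) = (v - 2)*(v + 2)*(v - 5)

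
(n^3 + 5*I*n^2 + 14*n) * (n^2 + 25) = n^5 + 5*I*n^4 + 39*n^3 + 125*I*n^2 + 350*n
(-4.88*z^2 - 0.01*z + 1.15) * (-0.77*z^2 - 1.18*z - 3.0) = 3.7576*z^4 + 5.7661*z^3 + 13.7663*z^2 - 1.327*z - 3.45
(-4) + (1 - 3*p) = -3*p - 3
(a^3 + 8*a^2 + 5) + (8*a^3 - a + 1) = 9*a^3 + 8*a^2 - a + 6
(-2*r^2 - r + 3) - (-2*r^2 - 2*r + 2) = r + 1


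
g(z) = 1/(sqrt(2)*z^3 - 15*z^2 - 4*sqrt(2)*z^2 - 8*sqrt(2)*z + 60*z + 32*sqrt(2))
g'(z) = (-3*sqrt(2)*z^2 + 8*sqrt(2)*z + 30*z - 60 + 8*sqrt(2))/(sqrt(2)*z^3 - 15*z^2 - 4*sqrt(2)*z^2 - 8*sqrt(2)*z + 60*z + 32*sqrt(2))^2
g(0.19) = 0.02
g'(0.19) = -0.01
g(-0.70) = 1.76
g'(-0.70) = -247.43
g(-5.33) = 0.00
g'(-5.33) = 0.00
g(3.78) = 0.10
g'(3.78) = 0.42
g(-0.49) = 0.06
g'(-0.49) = -0.26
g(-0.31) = 0.04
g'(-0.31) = -0.08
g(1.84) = 0.01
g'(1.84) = 0.00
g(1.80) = 0.01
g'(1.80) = 0.00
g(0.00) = 0.02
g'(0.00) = -0.02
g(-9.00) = 0.00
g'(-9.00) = 0.00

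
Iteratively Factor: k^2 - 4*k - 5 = (k - 5)*(k + 1)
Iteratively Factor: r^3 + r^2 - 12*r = (r - 3)*(r^2 + 4*r) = r*(r - 3)*(r + 4)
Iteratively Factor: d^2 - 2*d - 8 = (d + 2)*(d - 4)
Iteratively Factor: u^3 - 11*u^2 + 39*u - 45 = (u - 3)*(u^2 - 8*u + 15) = (u - 5)*(u - 3)*(u - 3)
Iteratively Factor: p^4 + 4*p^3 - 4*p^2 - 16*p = (p + 2)*(p^3 + 2*p^2 - 8*p) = p*(p + 2)*(p^2 + 2*p - 8) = p*(p - 2)*(p + 2)*(p + 4)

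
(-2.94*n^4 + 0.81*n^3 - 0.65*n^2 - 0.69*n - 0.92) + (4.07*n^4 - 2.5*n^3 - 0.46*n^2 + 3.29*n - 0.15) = 1.13*n^4 - 1.69*n^3 - 1.11*n^2 + 2.6*n - 1.07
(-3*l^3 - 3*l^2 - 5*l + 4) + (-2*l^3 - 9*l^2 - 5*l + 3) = -5*l^3 - 12*l^2 - 10*l + 7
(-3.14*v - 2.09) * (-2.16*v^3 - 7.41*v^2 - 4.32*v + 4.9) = 6.7824*v^4 + 27.7818*v^3 + 29.0517*v^2 - 6.3572*v - 10.241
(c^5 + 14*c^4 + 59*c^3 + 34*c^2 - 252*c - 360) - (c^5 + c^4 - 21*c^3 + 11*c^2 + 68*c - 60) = 13*c^4 + 80*c^3 + 23*c^2 - 320*c - 300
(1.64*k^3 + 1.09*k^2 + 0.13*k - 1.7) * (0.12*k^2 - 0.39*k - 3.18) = 0.1968*k^5 - 0.5088*k^4 - 5.6247*k^3 - 3.7209*k^2 + 0.2496*k + 5.406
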